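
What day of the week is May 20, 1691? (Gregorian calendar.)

Doomsday rule: the anchor day for the 1600s is Tuesday. For year 91: 91÷12 = 7 r 7, and 7÷4 = 1, so 7+7+1 = 15.
Tuesday + 15 ≡ Wednesday — that's 1691's doomsday.
In May the doomsday date is May 9.
May 20 is 11 days after May 9; 11 mod 7 = 4, so Wednesday + 4 = Sunday.

Sunday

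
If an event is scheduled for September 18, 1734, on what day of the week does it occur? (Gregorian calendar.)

Doomsday rule: the anchor day for the 1700s is Sunday. For year 34: 34÷12 = 2 r 10, and 10÷4 = 2, so 2+10+2 = 14.
Sunday + 14 ≡ Sunday — that's 1734's doomsday.
In September the doomsday date is Sep 5.
Sep 18 is 13 days after Sep 5; 13 mod 7 = 6, so Sunday + 6 = Saturday.

Saturday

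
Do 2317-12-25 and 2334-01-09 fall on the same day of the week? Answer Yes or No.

From Dec 25, 2317 to Jan 9, 2334 is 5859 days.
5859 mod 7 = 0, so they are the same weekday.
(Dec 25, 2317 is a Tuesday; Jan 9, 2334 is a Tuesday.)

Yes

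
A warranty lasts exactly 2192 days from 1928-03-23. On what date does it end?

March 24, 1934

+365 (one year) → Mar 23, 1929 (1827 left).
+365 (one year) → Mar 23, 1930 (1462 left).
+365 (one year) → Mar 23, 1931 (1097 left).
+366 (one year; includes Feb 29, 1932) → Mar 23, 1932 (731 left).
+365 (one year) → Mar 23, 1933 (366 left).
Mar has 31 days: +9 → Apr 1, 1933 (357 left).
Apr has 30 days: +30 → May 1, 1933 (327 left).
May has 31 days: +31 → Jun 1, 1933 (296 left).
Jun has 30 days: +30 → Jul 1, 1933 (266 left).
Jul has 31 days: +31 → Aug 1, 1933 (235 left).
Aug has 31 days: +31 → Sep 1, 1933 (204 left).
Sep has 30 days: +30 → Oct 1, 1933 (174 left).
Oct has 31 days: +31 → Nov 1, 1933 (143 left).
Nov has 30 days: +30 → Dec 1, 1933 (113 left).
Dec has 31 days: +31 → Jan 1, 1934 (82 left).
Jan has 31 days: +31 → Feb 1, 1934 (51 left).
Feb has 28 days: +28 → Mar 1, 1934 (23 left).
+23 → Mar 24, 1934.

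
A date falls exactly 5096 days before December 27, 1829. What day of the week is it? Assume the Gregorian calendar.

First find the weekday of Dec 27, 1829. Doomsday rule: the anchor day for the 1800s is Friday. For year 29: 29÷12 = 2 r 5, and 5÷4 = 1, so 2+5+1 = 8.
Friday + 8 ≡ Saturday — that's 1829's doomsday.
In December the doomsday date is Dec 12.
Dec 27 is 15 days after Dec 12; 15 mod 7 = 1, so Saturday + 1 = Sunday.
5096 mod 7 = 0, so 5096 days before a Sunday is Sunday − 0 = Sunday.

Sunday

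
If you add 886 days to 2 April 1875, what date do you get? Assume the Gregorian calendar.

September 4, 1877

+366 (one year; includes Feb 29, 1876) → Apr 2, 1876 (520 left).
+365 (one year) → Apr 2, 1877 (155 left).
Apr has 30 days: +29 → May 1, 1877 (126 left).
May has 31 days: +31 → Jun 1, 1877 (95 left).
Jun has 30 days: +30 → Jul 1, 1877 (65 left).
Jul has 31 days: +31 → Aug 1, 1877 (34 left).
Aug has 31 days: +31 → Sep 1, 1877 (3 left).
+3 → Sep 4, 1877.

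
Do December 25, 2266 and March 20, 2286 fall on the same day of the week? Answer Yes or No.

From Dec 25, 2266 to Mar 20, 2286 is 7025 days.
7025 mod 7 = 4, so they are different weekdays.
(Dec 25, 2266 is a Tuesday; Mar 20, 2286 is a Saturday.)

No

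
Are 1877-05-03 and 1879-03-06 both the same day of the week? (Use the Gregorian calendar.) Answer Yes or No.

From May 3, 1877 to Mar 6, 1879 is 672 days.
672 mod 7 = 0, so they are the same weekday.
(May 3, 1877 is a Thursday; Mar 6, 1879 is a Thursday.)

Yes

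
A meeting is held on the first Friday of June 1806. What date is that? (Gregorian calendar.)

June 1, 1806 is a Sunday.
The first Friday is therefore June 6 (5 days later).

June 6, 1806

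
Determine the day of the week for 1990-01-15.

Monday

January 1, 1990 is a Monday.
Jan 1, 1990 → Jan 15, 1990: 14 days.
Total: 14 days.
14 mod 7 = 0, so Monday + 0 = Monday.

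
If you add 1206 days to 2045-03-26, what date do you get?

July 14, 2048

+365 (one year) → Mar 26, 2046 (841 left).
+365 (one year) → Mar 26, 2047 (476 left).
+366 (one year; includes Feb 29, 2048) → Mar 26, 2048 (110 left).
Mar has 31 days: +6 → Apr 1, 2048 (104 left).
Apr has 30 days: +30 → May 1, 2048 (74 left).
May has 31 days: +31 → Jun 1, 2048 (43 left).
Jun has 30 days: +30 → Jul 1, 2048 (13 left).
+13 → Jul 14, 2048.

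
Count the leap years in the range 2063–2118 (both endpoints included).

13

Multiples of 4 in [2063,2118]: 14.
Of those, multiples of 100: 1 (not leap unless ÷400).
Multiples of 400: 0.
Leap years = 14 − 1 + 0 = 13.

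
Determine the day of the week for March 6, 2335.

Wednesday

Doomsday rule: the anchor day for the 2300s is Wednesday. For year 35: 35÷12 = 2 r 11, and 11÷4 = 2, so 2+11+2 = 15.
Wednesday + 15 ≡ Thursday — that's 2335's doomsday.
In March the doomsday date is Mar 14.
Mar 6 is 8 days before Mar 14; 8 mod 7 = 1, so Thursday − 1 = Wednesday.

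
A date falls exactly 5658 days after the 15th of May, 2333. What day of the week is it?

Wednesday

First find the weekday of May 15, 2333. Doomsday rule: the anchor day for the 2300s is Wednesday. For year 33: 33÷12 = 2 r 9, and 9÷4 = 2, so 2+9+2 = 13.
Wednesday + 13 ≡ Tuesday — that's 2333's doomsday.
In May the doomsday date is May 9.
May 15 is 6 days after May 9; 6 mod 7 = 6, so Tuesday + 6 = Monday.
5658 mod 7 = 2, so 5658 days after a Monday is Monday + 2 = Wednesday.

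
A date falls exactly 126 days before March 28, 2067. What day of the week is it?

First find the weekday of Mar 28, 2067. Doomsday rule: the anchor day for the 2000s is Tuesday. For year 67: 67÷12 = 5 r 7, and 7÷4 = 1, so 5+7+1 = 13.
Tuesday + 13 ≡ Monday — that's 2067's doomsday.
In March the doomsday date is Mar 14.
Mar 28 is 14 days after Mar 14; 14 mod 7 = 0, so Monday + 0 = Monday.
126 mod 7 = 0, so 126 days before a Monday is Monday − 0 = Monday.

Monday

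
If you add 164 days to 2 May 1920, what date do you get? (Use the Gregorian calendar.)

May has 31 days: +30 → Jun 1, 1920 (134 left).
Jun has 30 days: +30 → Jul 1, 1920 (104 left).
Jul has 31 days: +31 → Aug 1, 1920 (73 left).
Aug has 31 days: +31 → Sep 1, 1920 (42 left).
Sep has 30 days: +30 → Oct 1, 1920 (12 left).
+12 → Oct 13, 1920.

October 13, 1920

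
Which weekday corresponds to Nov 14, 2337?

Sunday

Doomsday rule: the anchor day for the 2300s is Wednesday. For year 37: 37÷12 = 3 r 1, and 1÷4 = 0, so 3+1+0 = 4.
Wednesday + 4 ≡ Sunday — that's 2337's doomsday.
In November the doomsday date is Nov 7.
Nov 14 is 7 days after Nov 7; 7 mod 7 = 0, so Sunday + 0 = Sunday.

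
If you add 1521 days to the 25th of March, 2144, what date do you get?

May 24, 2148

+365 (one year) → Mar 25, 2145 (1156 left).
+365 (one year) → Mar 25, 2146 (791 left).
+365 (one year) → Mar 25, 2147 (426 left).
+366 (one year; includes Feb 29, 2148) → Mar 25, 2148 (60 left).
Mar has 31 days: +7 → Apr 1, 2148 (53 left).
Apr has 30 days: +30 → May 1, 2148 (23 left).
+23 → May 24, 2148.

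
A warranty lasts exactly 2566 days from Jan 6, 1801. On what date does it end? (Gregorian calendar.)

+365 (one year) → Jan 6, 1802 (2201 left).
+365 (one year) → Jan 6, 1803 (1836 left).
+365 (one year) → Jan 6, 1804 (1471 left).
+366 (one year; includes Feb 29, 1804) → Jan 6, 1805 (1105 left).
+365 (one year) → Jan 6, 1806 (740 left).
+365 (one year) → Jan 6, 1807 (375 left).
Jan has 31 days: +26 → Feb 1, 1807 (349 left).
Feb has 28 days: +28 → Mar 1, 1807 (321 left).
Mar has 31 days: +31 → Apr 1, 1807 (290 left).
Apr has 30 days: +30 → May 1, 1807 (260 left).
May has 31 days: +31 → Jun 1, 1807 (229 left).
Jun has 30 days: +30 → Jul 1, 1807 (199 left).
Jul has 31 days: +31 → Aug 1, 1807 (168 left).
Aug has 31 days: +31 → Sep 1, 1807 (137 left).
Sep has 30 days: +30 → Oct 1, 1807 (107 left).
Oct has 31 days: +31 → Nov 1, 1807 (76 left).
Nov has 30 days: +30 → Dec 1, 1807 (46 left).
Dec has 31 days: +31 → Jan 1, 1808 (15 left).
+15 → Jan 16, 1808.

January 16, 1808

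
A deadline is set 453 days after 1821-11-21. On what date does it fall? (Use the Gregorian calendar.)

+365 (one year) → Nov 21, 1822 (88 left).
Nov has 30 days: +10 → Dec 1, 1822 (78 left).
Dec has 31 days: +31 → Jan 1, 1823 (47 left).
Jan has 31 days: +31 → Feb 1, 1823 (16 left).
+16 → Feb 17, 1823.

February 17, 1823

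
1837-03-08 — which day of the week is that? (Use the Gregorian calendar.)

Doomsday rule: the anchor day for the 1800s is Friday. For year 37: 37÷12 = 3 r 1, and 1÷4 = 0, so 3+1+0 = 4.
Friday + 4 ≡ Tuesday — that's 1837's doomsday.
In March the doomsday date is Mar 14.
Mar 8 is 6 days before Mar 14; 6 mod 7 = 6, so Tuesday − 6 = Wednesday.

Wednesday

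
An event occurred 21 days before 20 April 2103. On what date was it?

March 30, 2103

−20 → Mar 31, 2103 (end of Mar, 31 days; 1 left).
−1 → Mar 30, 2103.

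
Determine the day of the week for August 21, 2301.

Doomsday rule: the anchor day for the 2300s is Wednesday. For year 01: 1÷12 = 0 r 1, and 1÷4 = 0, so 0+1+0 = 1.
Wednesday + 1 ≡ Thursday — that's 2301's doomsday.
In August the doomsday date is Aug 8.
Aug 21 is 13 days after Aug 8; 13 mod 7 = 6, so Thursday + 6 = Wednesday.

Wednesday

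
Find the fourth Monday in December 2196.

December 26, 2196

December 1, 2196 is a Thursday.
The first Monday is therefore December 5 (4 days later).
The fourth Monday is 5 + 3×7 = December 26.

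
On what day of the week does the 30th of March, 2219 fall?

Tuesday

Doomsday rule: the anchor day for the 2200s is Friday. For year 19: 19÷12 = 1 r 7, and 7÷4 = 1, so 1+7+1 = 9.
Friday + 9 ≡ Sunday — that's 2219's doomsday.
In March the doomsday date is Mar 14.
Mar 30 is 16 days after Mar 14; 16 mod 7 = 2, so Sunday + 2 = Tuesday.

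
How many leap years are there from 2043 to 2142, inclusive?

Multiples of 4 in [2043,2142]: 25.
Of those, multiples of 100: 1 (not leap unless ÷400).
Multiples of 400: 0.
Leap years = 25 − 1 + 0 = 24.

24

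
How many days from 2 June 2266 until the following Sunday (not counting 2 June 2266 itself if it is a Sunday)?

1

Jun 2, 2266 is a Saturday.
From Saturday to the next Sunday is 1 day.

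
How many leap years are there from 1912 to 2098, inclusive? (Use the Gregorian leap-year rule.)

47

Multiples of 4 in [1912,2098]: 47.
Of those, multiples of 100: 1 (not leap unless ÷400).
Multiples of 400: 1.
Leap years = 47 − 1 + 1 = 47.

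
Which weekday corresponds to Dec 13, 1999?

Doomsday rule: the anchor day for the 1900s is Wednesday. For year 99: 99÷12 = 8 r 3, and 3÷4 = 0, so 8+3+0 = 11.
Wednesday + 11 ≡ Sunday — that's 1999's doomsday.
In December the doomsday date is Dec 12.
Dec 13 is 1 day after Dec 12; 1 mod 7 = 1, so Sunday + 1 = Monday.

Monday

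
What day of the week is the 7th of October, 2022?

Friday

Doomsday rule: the anchor day for the 2000s is Tuesday. For year 22: 22÷12 = 1 r 10, and 10÷4 = 2, so 1+10+2 = 13.
Tuesday + 13 ≡ Monday — that's 2022's doomsday.
In October the doomsday date is Oct 10.
Oct 7 is 3 days before Oct 10; 3 mod 7 = 3, so Monday − 3 = Friday.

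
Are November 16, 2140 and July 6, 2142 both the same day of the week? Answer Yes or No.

No

From Nov 16, 2140 to Jul 6, 2142 is 597 days.
597 mod 7 = 2, so they are different weekdays.
(Nov 16, 2140 is a Wednesday; Jul 6, 2142 is a Friday.)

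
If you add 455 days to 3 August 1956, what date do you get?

+365 (one year) → Aug 3, 1957 (90 left).
Aug has 31 days: +29 → Sep 1, 1957 (61 left).
Sep has 30 days: +30 → Oct 1, 1957 (31 left).
Oct has 31 days: +31 → Nov 1, 1957 (0 left).

November 1, 1957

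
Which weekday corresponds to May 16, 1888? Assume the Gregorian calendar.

Doomsday rule: the anchor day for the 1800s is Friday. For year 88: 88÷12 = 7 r 4, and 4÷4 = 1, so 7+4+1 = 12.
Friday + 12 ≡ Wednesday — that's 1888's doomsday.
In May the doomsday date is May 9.
May 16 is 7 days after May 9; 7 mod 7 = 0, so Wednesday + 0 = Wednesday.

Wednesday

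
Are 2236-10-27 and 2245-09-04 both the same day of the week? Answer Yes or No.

Yes

From Oct 27, 2236 to Sep 4, 2245 is 3234 days.
3234 mod 7 = 0, so they are the same weekday.
(Oct 27, 2236 is a Thursday; Sep 4, 2245 is a Thursday.)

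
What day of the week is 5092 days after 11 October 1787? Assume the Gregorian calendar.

Sunday

First find the weekday of Oct 11, 1787. Doomsday rule: the anchor day for the 1700s is Sunday. For year 87: 87÷12 = 7 r 3, and 3÷4 = 0, so 7+3+0 = 10.
Sunday + 10 ≡ Wednesday — that's 1787's doomsday.
In October the doomsday date is Oct 10.
Oct 11 is 1 day after Oct 10; 1 mod 7 = 1, so Wednesday + 1 = Thursday.
5092 mod 7 = 3, so 5092 days after a Thursday is Thursday + 3 = Sunday.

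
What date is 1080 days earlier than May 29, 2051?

−365 (one year) → May 29, 2050 (715 left).
−365 (one year) → May 29, 2049 (350 left).
−29 → Apr 30, 2049 (end of Apr, 30 days; 321 left).
−30 → Mar 31, 2049 (end of Mar, 31 days; 291 left).
−31 → Feb 28, 2049 (end of Feb, 28 days; 260 left).
−28 → Jan 31, 2049 (end of Jan, 31 days; 232 left).
−31 → Dec 31, 2048 (end of Dec, 31 days; 201 left).
−31 → Nov 30, 2048 (end of Nov, 30 days; 170 left).
−30 → Oct 31, 2048 (end of Oct, 31 days; 140 left).
−31 → Sep 30, 2048 (end of Sep, 30 days; 109 left).
−30 → Aug 31, 2048 (end of Aug, 31 days; 79 left).
−31 → Jul 31, 2048 (end of Jul, 31 days; 48 left).
−31 → Jun 30, 2048 (end of Jun, 30 days; 17 left).
−17 → Jun 13, 2048.

June 13, 2048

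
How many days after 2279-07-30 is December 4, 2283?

1588

Jul 30, 2279 → Jul 30, 2280: 366 days (Feb 29, 2280 is in that span).
Jul 30, 2280 → Jul 30, 2281: 365 days.
Jul 30, 2281 → Jul 30, 2282: 365 days.
Jul 30, 2282 → Jul 30, 2283: 365 days.
Jul 30, 2283 → Aug 30, 2283: 31 days (July has 31).
Aug 30, 2283 → Sep 30, 2283: 31 days (August has 31).
Sep 30, 2283 → Oct 30, 2283: 30 days (September has 30).
Oct 30, 2283 → Nov 30, 2283: 31 days (October has 31).
Nov 30, 2283 → Dec 4, 2283: 4 days.
Total: 1588 days.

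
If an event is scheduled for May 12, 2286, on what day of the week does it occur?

Wednesday

Doomsday rule: the anchor day for the 2200s is Friday. For year 86: 86÷12 = 7 r 2, and 2÷4 = 0, so 7+2+0 = 9.
Friday + 9 ≡ Sunday — that's 2286's doomsday.
In May the doomsday date is May 9.
May 12 is 3 days after May 9; 3 mod 7 = 3, so Sunday + 3 = Wednesday.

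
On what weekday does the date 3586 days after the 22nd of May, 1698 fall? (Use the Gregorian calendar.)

First find the weekday of May 22, 1698. Doomsday rule: the anchor day for the 1600s is Tuesday. For year 98: 98÷12 = 8 r 2, and 2÷4 = 0, so 8+2+0 = 10.
Tuesday + 10 ≡ Friday — that's 1698's doomsday.
In May the doomsday date is May 9.
May 22 is 13 days after May 9; 13 mod 7 = 6, so Friday + 6 = Thursday.
3586 mod 7 = 2, so 3586 days after a Thursday is Thursday + 2 = Saturday.

Saturday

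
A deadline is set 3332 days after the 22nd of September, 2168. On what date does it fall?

+365 (one year) → Sep 22, 2169 (2967 left).
+365 (one year) → Sep 22, 2170 (2602 left).
+365 (one year) → Sep 22, 2171 (2237 left).
+366 (one year; includes Feb 29, 2172) → Sep 22, 2172 (1871 left).
+365 (one year) → Sep 22, 2173 (1506 left).
+365 (one year) → Sep 22, 2174 (1141 left).
+365 (one year) → Sep 22, 2175 (776 left).
+366 (one year; includes Feb 29, 2176) → Sep 22, 2176 (410 left).
+365 (one year) → Sep 22, 2177 (45 left).
Sep has 30 days: +9 → Oct 1, 2177 (36 left).
Oct has 31 days: +31 → Nov 1, 2177 (5 left).
+5 → Nov 6, 2177.

November 6, 2177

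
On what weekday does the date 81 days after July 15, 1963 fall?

Friday

First find the weekday of Jul 15, 1963. Doomsday rule: the anchor day for the 1900s is Wednesday. For year 63: 63÷12 = 5 r 3, and 3÷4 = 0, so 5+3+0 = 8.
Wednesday + 8 ≡ Thursday — that's 1963's doomsday.
In July the doomsday date is Jul 11.
Jul 15 is 4 days after Jul 11; 4 mod 7 = 4, so Thursday + 4 = Monday.
81 mod 7 = 4, so 81 days after a Monday is Monday + 4 = Friday.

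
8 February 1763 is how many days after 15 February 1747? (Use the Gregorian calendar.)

5837

Feb 15, 1747 → Feb 15, 1748: 365 days.
Feb 15, 1748 → Feb 15, 1749: 366 days (Feb 29, 1748 is in that span).
Feb 15, 1749 → Feb 15, 1750: 365 days.
Feb 15, 1750 → Feb 15, 1751: 365 days.
Feb 15, 1751 → Feb 15, 1752: 365 days.
Feb 15, 1752 → Feb 15, 1753: 366 days (Feb 29, 1752 is in that span).
Feb 15, 1753 → Feb 15, 1754: 365 days.
Feb 15, 1754 → Feb 15, 1755: 365 days.
Feb 15, 1755 → Feb 15, 1756: 365 days.
Feb 15, 1756 → Feb 15, 1757: 366 days (Feb 29, 1756 is in that span).
Feb 15, 1757 → Feb 15, 1758: 365 days.
Feb 15, 1758 → Feb 15, 1759: 365 days.
Feb 15, 1759 → Feb 15, 1760: 365 days.
Feb 15, 1760 → Feb 15, 1761: 366 days (Feb 29, 1760 is in that span).
Feb 15, 1761 → Feb 15, 1762: 365 days.
Feb 15, 1762 → Mar 15, 1762: 28 days (February has 28).
Mar 15, 1762 → Apr 15, 1762: 31 days (March has 31).
Apr 15, 1762 → May 15, 1762: 30 days (April has 30).
May 15, 1762 → Jun 15, 1762: 31 days (May has 31).
Jun 15, 1762 → Jul 15, 1762: 30 days (June has 30).
Jul 15, 1762 → Aug 15, 1762: 31 days (July has 31).
Aug 15, 1762 → Sep 15, 1762: 31 days (August has 31).
Sep 15, 1762 → Oct 15, 1762: 30 days (September has 30).
Oct 15, 1762 → Nov 15, 1762: 31 days (October has 31).
Nov 15, 1762 → Dec 15, 1762: 30 days (November has 30).
Dec 15, 1762 → Jan 15, 1763: 31 days (December has 31).
Jan 15, 1763 → Feb 8, 1763: 24 days.
Total: 5837 days.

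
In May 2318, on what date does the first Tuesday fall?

May 7, 2318

May 1, 2318 is a Wednesday.
The first Tuesday is therefore May 7 (6 days later).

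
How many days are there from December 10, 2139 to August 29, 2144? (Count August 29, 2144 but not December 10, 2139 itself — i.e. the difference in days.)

1724

Dec 10, 2139 → Dec 10, 2140: 366 days (Feb 29, 2140 is in that span).
Dec 10, 2140 → Dec 10, 2141: 365 days.
Dec 10, 2141 → Dec 10, 2142: 365 days.
Dec 10, 2142 → Dec 10, 2143: 365 days.
Dec 10, 2143 → Jan 10, 2144: 31 days (December has 31).
Jan 10, 2144 → Feb 10, 2144: 31 days (January has 31).
Feb 10, 2144 → Mar 10, 2144: 29 days (February has 29).
Mar 10, 2144 → Apr 10, 2144: 31 days (March has 31).
Apr 10, 2144 → May 10, 2144: 30 days (April has 30).
May 10, 2144 → Jun 10, 2144: 31 days (May has 31).
Jun 10, 2144 → Jul 10, 2144: 30 days (June has 30).
Jul 10, 2144 → Aug 10, 2144: 31 days (July has 31).
Aug 10, 2144 → Aug 29, 2144: 19 days.
Total: 1724 days.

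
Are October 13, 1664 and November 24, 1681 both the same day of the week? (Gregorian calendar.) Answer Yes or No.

From Oct 13, 1664 to Nov 24, 1681 is 6251 days.
6251 mod 7 = 0, so they are the same weekday.
(Oct 13, 1664 is a Monday; Nov 24, 1681 is a Monday.)

Yes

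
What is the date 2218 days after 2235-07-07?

+366 (one year; includes Feb 29, 2236) → Jul 7, 2236 (1852 left).
+365 (one year) → Jul 7, 2237 (1487 left).
+365 (one year) → Jul 7, 2238 (1122 left).
+365 (one year) → Jul 7, 2239 (757 left).
+366 (one year; includes Feb 29, 2240) → Jul 7, 2240 (391 left).
Jul has 31 days: +25 → Aug 1, 2240 (366 left).
Aug has 31 days: +31 → Sep 1, 2240 (335 left).
Sep has 30 days: +30 → Oct 1, 2240 (305 left).
Oct has 31 days: +31 → Nov 1, 2240 (274 left).
Nov has 30 days: +30 → Dec 1, 2240 (244 left).
Dec has 31 days: +31 → Jan 1, 2241 (213 left).
Jan has 31 days: +31 → Feb 1, 2241 (182 left).
Feb has 28 days: +28 → Mar 1, 2241 (154 left).
Mar has 31 days: +31 → Apr 1, 2241 (123 left).
Apr has 30 days: +30 → May 1, 2241 (93 left).
May has 31 days: +31 → Jun 1, 2241 (62 left).
Jun has 30 days: +30 → Jul 1, 2241 (32 left).
Jul has 31 days: +31 → Aug 1, 2241 (1 left).
+1 → Aug 2, 2241.

August 2, 2241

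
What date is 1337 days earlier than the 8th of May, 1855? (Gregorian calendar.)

September 9, 1851

−365 (one year) → May 8, 1854 (972 left).
−365 (one year) → May 8, 1853 (607 left).
−365 (one year) → May 8, 1852 (242 left).
−8 → Apr 30, 1852 (end of Apr, 30 days; 234 left).
−30 → Mar 31, 1852 (end of Mar, 31 days; 204 left).
−31 → Feb 29, 1852 (end of Feb, 29 days; 173 left).
−29 → Jan 31, 1852 (end of Jan, 31 days; 144 left).
−31 → Dec 31, 1851 (end of Dec, 31 days; 113 left).
−31 → Nov 30, 1851 (end of Nov, 30 days; 82 left).
−30 → Oct 31, 1851 (end of Oct, 31 days; 52 left).
−31 → Sep 30, 1851 (end of Sep, 30 days; 21 left).
−21 → Sep 9, 1851.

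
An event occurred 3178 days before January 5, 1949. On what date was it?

−366 (one year; includes Feb 29, 1948) → Jan 5, 1948 (2812 left).
−365 (one year) → Jan 5, 1947 (2447 left).
−365 (one year) → Jan 5, 1946 (2082 left).
−365 (one year) → Jan 5, 1945 (1717 left).
−366 (one year; includes Feb 29, 1944) → Jan 5, 1944 (1351 left).
−365 (one year) → Jan 5, 1943 (986 left).
−365 (one year) → Jan 5, 1942 (621 left).
−365 (one year) → Jan 5, 1941 (256 left).
−5 → Dec 31, 1940 (end of Dec, 31 days; 251 left).
−31 → Nov 30, 1940 (end of Nov, 30 days; 220 left).
−30 → Oct 31, 1940 (end of Oct, 31 days; 190 left).
−31 → Sep 30, 1940 (end of Sep, 30 days; 159 left).
−30 → Aug 31, 1940 (end of Aug, 31 days; 129 left).
−31 → Jul 31, 1940 (end of Jul, 31 days; 98 left).
−31 → Jun 30, 1940 (end of Jun, 30 days; 67 left).
−30 → May 31, 1940 (end of May, 31 days; 37 left).
−31 → Apr 30, 1940 (end of Apr, 30 days; 6 left).
−6 → Apr 24, 1940.

April 24, 1940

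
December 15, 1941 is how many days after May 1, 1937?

1689

May 1, 1937 → May 1, 1938: 365 days.
May 1, 1938 → May 1, 1939: 365 days.
May 1, 1939 → May 1, 1940: 366 days (Feb 29, 1940 is in that span).
May 1, 1940 → May 1, 1941: 365 days.
May 1, 1941 → Jun 1, 1941: 31 days (May has 31).
Jun 1, 1941 → Jul 1, 1941: 30 days (June has 30).
Jul 1, 1941 → Aug 1, 1941: 31 days (July has 31).
Aug 1, 1941 → Sep 1, 1941: 31 days (August has 31).
Sep 1, 1941 → Oct 1, 1941: 30 days (September has 30).
Oct 1, 1941 → Nov 1, 1941: 31 days (October has 31).
Nov 1, 1941 → Dec 1, 1941: 30 days (November has 30).
Dec 1, 1941 → Dec 15, 1941: 14 days.
Total: 1689 days.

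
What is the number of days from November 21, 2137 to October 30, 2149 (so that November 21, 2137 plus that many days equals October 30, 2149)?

Nov 21, 2137 → Nov 21, 2138: 365 days.
Nov 21, 2138 → Nov 21, 2139: 365 days.
Nov 21, 2139 → Nov 21, 2140: 366 days (Feb 29, 2140 is in that span).
Nov 21, 2140 → Nov 21, 2141: 365 days.
Nov 21, 2141 → Nov 21, 2142: 365 days.
Nov 21, 2142 → Nov 21, 2143: 365 days.
Nov 21, 2143 → Nov 21, 2144: 366 days (Feb 29, 2144 is in that span).
Nov 21, 2144 → Nov 21, 2145: 365 days.
Nov 21, 2145 → Nov 21, 2146: 365 days.
Nov 21, 2146 → Nov 21, 2147: 365 days.
Nov 21, 2147 → Nov 21, 2148: 366 days (Feb 29, 2148 is in that span).
Nov 21, 2148 → Dec 21, 2148: 30 days (November has 30).
Dec 21, 2148 → Jan 21, 2149: 31 days (December has 31).
Jan 21, 2149 → Feb 21, 2149: 31 days (January has 31).
Feb 21, 2149 → Mar 21, 2149: 28 days (February has 28).
Mar 21, 2149 → Apr 21, 2149: 31 days (March has 31).
Apr 21, 2149 → May 21, 2149: 30 days (April has 30).
May 21, 2149 → Jun 21, 2149: 31 days (May has 31).
Jun 21, 2149 → Jul 21, 2149: 30 days (June has 30).
Jul 21, 2149 → Aug 21, 2149: 31 days (July has 31).
Aug 21, 2149 → Sep 21, 2149: 31 days (August has 31).
Sep 21, 2149 → Oct 21, 2149: 30 days (September has 30).
Oct 21, 2149 → Oct 30, 2149: 9 days.
Total: 4361 days.

4361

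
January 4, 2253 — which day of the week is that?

Tuesday

Doomsday rule: the anchor day for the 2200s is Friday. For year 53: 53÷12 = 4 r 5, and 5÷4 = 1, so 4+5+1 = 10.
Friday + 10 ≡ Monday — that's 2253's doomsday.
In January the doomsday date is Jan 3 (2253 is not a leap year).
Jan 4 is 1 day after Jan 3; 1 mod 7 = 1, so Monday + 1 = Tuesday.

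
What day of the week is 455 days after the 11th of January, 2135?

Tuesday

Jan 11, 2135 is a Tuesday.
455 mod 7 = 0, so 455 days after a Tuesday is Tuesday + 0 = Tuesday.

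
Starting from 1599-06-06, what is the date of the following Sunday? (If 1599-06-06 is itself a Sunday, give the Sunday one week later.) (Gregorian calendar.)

Jun 6, 1599 is a Sunday.
From Sunday to the next Sunday is 7 days.
Jun 6, 1599 + 7 = Jun 13, 1599.

June 13, 1599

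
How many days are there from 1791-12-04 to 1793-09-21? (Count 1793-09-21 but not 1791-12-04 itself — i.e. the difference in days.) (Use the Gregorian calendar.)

657

Dec 4, 1791 → Dec 4, 1792: 366 days (Feb 29, 1792 is in that span).
Dec 4, 1792 → Jan 4, 1793: 31 days (December has 31).
Jan 4, 1793 → Feb 4, 1793: 31 days (January has 31).
Feb 4, 1793 → Mar 4, 1793: 28 days (February has 28).
Mar 4, 1793 → Apr 4, 1793: 31 days (March has 31).
Apr 4, 1793 → May 4, 1793: 30 days (April has 30).
May 4, 1793 → Jun 4, 1793: 31 days (May has 31).
Jun 4, 1793 → Jul 4, 1793: 30 days (June has 30).
Jul 4, 1793 → Aug 4, 1793: 31 days (July has 31).
Aug 4, 1793 → Sep 4, 1793: 31 days (August has 31).
Sep 4, 1793 → Sep 21, 1793: 17 days.
Total: 657 days.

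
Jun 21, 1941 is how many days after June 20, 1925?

5845

Jun 20, 1925 → Jun 20, 1926: 365 days.
Jun 20, 1926 → Jun 20, 1927: 365 days.
Jun 20, 1927 → Jun 20, 1928: 366 days (Feb 29, 1928 is in that span).
Jun 20, 1928 → Jun 20, 1929: 365 days.
Jun 20, 1929 → Jun 20, 1930: 365 days.
Jun 20, 1930 → Jun 20, 1931: 365 days.
Jun 20, 1931 → Jun 20, 1932: 366 days (Feb 29, 1932 is in that span).
Jun 20, 1932 → Jun 20, 1933: 365 days.
Jun 20, 1933 → Jun 20, 1934: 365 days.
Jun 20, 1934 → Jun 20, 1935: 365 days.
Jun 20, 1935 → Jun 20, 1936: 366 days (Feb 29, 1936 is in that span).
Jun 20, 1936 → Jun 20, 1937: 365 days.
Jun 20, 1937 → Jun 20, 1938: 365 days.
Jun 20, 1938 → Jun 20, 1939: 365 days.
Jun 20, 1939 → Jun 20, 1940: 366 days (Feb 29, 1940 is in that span).
Jun 20, 1940 → Jul 20, 1940: 30 days (June has 30).
Jul 20, 1940 → Aug 20, 1940: 31 days (July has 31).
Aug 20, 1940 → Sep 20, 1940: 31 days (August has 31).
Sep 20, 1940 → Oct 20, 1940: 30 days (September has 30).
Oct 20, 1940 → Nov 20, 1940: 31 days (October has 31).
Nov 20, 1940 → Dec 20, 1940: 30 days (November has 30).
Dec 20, 1940 → Jan 20, 1941: 31 days (December has 31).
Jan 20, 1941 → Feb 20, 1941: 31 days (January has 31).
Feb 20, 1941 → Mar 20, 1941: 28 days (February has 28).
Mar 20, 1941 → Apr 20, 1941: 31 days (March has 31).
Apr 20, 1941 → May 20, 1941: 30 days (April has 30).
May 20, 1941 → Jun 20, 1941: 31 days (May has 31).
Jun 20, 1941 → Jun 21, 1941: 1 days.
Total: 5845 days.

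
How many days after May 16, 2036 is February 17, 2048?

May 16, 2036 → May 16, 2037: 365 days.
May 16, 2037 → May 16, 2038: 365 days.
May 16, 2038 → May 16, 2039: 365 days.
May 16, 2039 → May 16, 2040: 366 days (Feb 29, 2040 is in that span).
May 16, 2040 → May 16, 2041: 365 days.
May 16, 2041 → May 16, 2042: 365 days.
May 16, 2042 → May 16, 2043: 365 days.
May 16, 2043 → May 16, 2044: 366 days (Feb 29, 2044 is in that span).
May 16, 2044 → May 16, 2045: 365 days.
May 16, 2045 → May 16, 2046: 365 days.
May 16, 2046 → May 16, 2047: 365 days.
May 16, 2047 → Jun 16, 2047: 31 days (May has 31).
Jun 16, 2047 → Jul 16, 2047: 30 days (June has 30).
Jul 16, 2047 → Aug 16, 2047: 31 days (July has 31).
Aug 16, 2047 → Sep 16, 2047: 31 days (August has 31).
Sep 16, 2047 → Oct 16, 2047: 30 days (September has 30).
Oct 16, 2047 → Nov 16, 2047: 31 days (October has 31).
Nov 16, 2047 → Dec 16, 2047: 30 days (November has 30).
Dec 16, 2047 → Jan 16, 2048: 31 days (December has 31).
Jan 16, 2048 → Feb 16, 2048: 31 days (January has 31).
Feb 16, 2048 → Feb 17, 2048: 1 days.
Total: 4294 days.

4294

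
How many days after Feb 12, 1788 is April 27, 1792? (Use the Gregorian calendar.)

1536

Feb 12, 1788 → Feb 12, 1789: 366 days (Feb 29, 1788 is in that span).
Feb 12, 1789 → Feb 12, 1790: 365 days.
Feb 12, 1790 → Feb 12, 1791: 365 days.
Feb 12, 1791 → Feb 12, 1792: 365 days.
Feb 12, 1792 → Mar 12, 1792: 29 days (February has 29).
Mar 12, 1792 → Apr 12, 1792: 31 days (March has 31).
Apr 12, 1792 → Apr 27, 1792: 15 days.
Total: 1536 days.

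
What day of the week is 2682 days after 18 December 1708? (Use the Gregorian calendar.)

First find the weekday of Dec 18, 1708. Doomsday rule: the anchor day for the 1700s is Sunday. For year 08: 8÷12 = 0 r 8, and 8÷4 = 2, so 0+8+2 = 10.
Sunday + 10 ≡ Wednesday — that's 1708's doomsday.
In December the doomsday date is Dec 12.
Dec 18 is 6 days after Dec 12; 6 mod 7 = 6, so Wednesday + 6 = Tuesday.
2682 mod 7 = 1, so 2682 days after a Tuesday is Tuesday + 1 = Wednesday.

Wednesday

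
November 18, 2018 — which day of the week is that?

January 1, 2018 is a Monday.
Jan 1, 2018 → Feb 1, 2018: 31 days (January has 31).
Feb 1, 2018 → Mar 1, 2018: 28 days (February has 28).
Mar 1, 2018 → Apr 1, 2018: 31 days (March has 31).
Apr 1, 2018 → May 1, 2018: 30 days (April has 30).
May 1, 2018 → Jun 1, 2018: 31 days (May has 31).
Jun 1, 2018 → Jul 1, 2018: 30 days (June has 30).
Jul 1, 2018 → Aug 1, 2018: 31 days (July has 31).
Aug 1, 2018 → Sep 1, 2018: 31 days (August has 31).
Sep 1, 2018 → Oct 1, 2018: 30 days (September has 30).
Oct 1, 2018 → Nov 1, 2018: 31 days (October has 31).
Nov 1, 2018 → Nov 18, 2018: 17 days.
Total: 321 days.
321 mod 7 = 6, so Monday + 6 = Sunday.

Sunday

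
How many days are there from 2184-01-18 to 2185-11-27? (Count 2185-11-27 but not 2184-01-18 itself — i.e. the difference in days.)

Jan 18, 2184 → Jan 18, 2185: 366 days (Feb 29, 2184 is in that span).
Jan 18, 2185 → Feb 18, 2185: 31 days (January has 31).
Feb 18, 2185 → Mar 18, 2185: 28 days (February has 28).
Mar 18, 2185 → Apr 18, 2185: 31 days (March has 31).
Apr 18, 2185 → May 18, 2185: 30 days (April has 30).
May 18, 2185 → Jun 18, 2185: 31 days (May has 31).
Jun 18, 2185 → Jul 18, 2185: 30 days (June has 30).
Jul 18, 2185 → Aug 18, 2185: 31 days (July has 31).
Aug 18, 2185 → Sep 18, 2185: 31 days (August has 31).
Sep 18, 2185 → Oct 18, 2185: 30 days (September has 30).
Oct 18, 2185 → Nov 18, 2185: 31 days (October has 31).
Nov 18, 2185 → Nov 27, 2185: 9 days.
Total: 679 days.

679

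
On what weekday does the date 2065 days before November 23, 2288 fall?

Friday

First find the weekday of Nov 23, 2288. Doomsday rule: the anchor day for the 2200s is Friday. For year 88: 88÷12 = 7 r 4, and 4÷4 = 1, so 7+4+1 = 12.
Friday + 12 ≡ Wednesday — that's 2288's doomsday.
In November the doomsday date is Nov 7.
Nov 23 is 16 days after Nov 7; 16 mod 7 = 2, so Wednesday + 2 = Friday.
2065 mod 7 = 0, so 2065 days before a Friday is Friday − 0 = Friday.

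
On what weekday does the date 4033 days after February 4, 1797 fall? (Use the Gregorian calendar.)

Sunday

Feb 4, 1797 is a Saturday.
4033 mod 7 = 1, so 4033 days after a Saturday is Saturday + 1 = Sunday.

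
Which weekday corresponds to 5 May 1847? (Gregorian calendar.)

Wednesday

Doomsday rule: the anchor day for the 1800s is Friday. For year 47: 47÷12 = 3 r 11, and 11÷4 = 2, so 3+11+2 = 16.
Friday + 16 ≡ Sunday — that's 1847's doomsday.
In May the doomsday date is May 9.
May 5 is 4 days before May 9; 4 mod 7 = 4, so Sunday − 4 = Wednesday.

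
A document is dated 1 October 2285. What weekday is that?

Thursday

Doomsday rule: the anchor day for the 2200s is Friday. For year 85: 85÷12 = 7 r 1, and 1÷4 = 0, so 7+1+0 = 8.
Friday + 8 ≡ Saturday — that's 2285's doomsday.
In October the doomsday date is Oct 10.
Oct 1 is 9 days before Oct 10; 9 mod 7 = 2, so Saturday − 2 = Thursday.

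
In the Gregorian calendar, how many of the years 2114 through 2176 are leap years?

16

Multiples of 4 in [2114,2176]: 16.
Of those, multiples of 100: 0 (not leap unless ÷400).
Multiples of 400: 0.
Leap years = 16 − 0 + 0 = 16.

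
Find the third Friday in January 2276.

January 1, 2276 is a Saturday.
The first Friday is therefore January 7 (6 days later).
The third Friday is 7 + 2×7 = January 21.

January 21, 2276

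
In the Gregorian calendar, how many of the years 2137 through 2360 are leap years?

Multiples of 4 in [2137,2360]: 56.
Of those, multiples of 100: 2 (not leap unless ÷400).
Multiples of 400: 0.
Leap years = 56 − 2 + 0 = 54.

54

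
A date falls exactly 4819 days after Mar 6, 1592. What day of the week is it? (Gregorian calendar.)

Monday

First find the weekday of Mar 6, 1592. Doomsday rule: the anchor day for the 1500s is Wednesday. For year 92: 92÷12 = 7 r 8, and 8÷4 = 2, so 7+8+2 = 17.
Wednesday + 17 ≡ Saturday — that's 1592's doomsday.
In March the doomsday date is Mar 14.
Mar 6 is 8 days before Mar 14; 8 mod 7 = 1, so Saturday − 1 = Friday.
4819 mod 7 = 3, so 4819 days after a Friday is Friday + 3 = Monday.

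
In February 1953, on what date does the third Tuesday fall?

February 17, 1953

February 1, 1953 is a Sunday.
The first Tuesday is therefore February 3 (2 days later).
The third Tuesday is 3 + 2×7 = February 17.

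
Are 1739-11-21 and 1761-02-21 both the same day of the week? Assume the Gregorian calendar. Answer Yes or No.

Yes

From Nov 21, 1739 to Feb 21, 1761 is 7763 days.
7763 mod 7 = 0, so they are the same weekday.
(Nov 21, 1739 is a Saturday; Feb 21, 1761 is a Saturday.)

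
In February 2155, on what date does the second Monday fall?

February 10, 2155

February 1, 2155 is a Saturday.
The first Monday is therefore February 3 (2 days later).
The second Monday is 3 + 1×7 = February 10.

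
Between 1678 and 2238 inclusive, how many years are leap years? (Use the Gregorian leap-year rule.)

Multiples of 4 in [1678,2238]: 140.
Of those, multiples of 100: 6 (not leap unless ÷400).
Multiples of 400: 1.
Leap years = 140 − 6 + 1 = 135.

135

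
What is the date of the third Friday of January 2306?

January 1, 2306 is a Monday.
The first Friday is therefore January 5 (4 days later).
The third Friday is 5 + 2×7 = January 19.

January 19, 2306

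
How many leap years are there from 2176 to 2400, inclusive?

55

Multiples of 4 in [2176,2400]: 57.
Of those, multiples of 100: 3 (not leap unless ÷400).
Multiples of 400: 1.
Leap years = 57 − 3 + 1 = 55.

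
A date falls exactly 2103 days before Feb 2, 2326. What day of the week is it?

Saturday

Feb 2, 2326 is a Tuesday.
2103 mod 7 = 3, so 2103 days before a Tuesday is Tuesday − 3 = Saturday.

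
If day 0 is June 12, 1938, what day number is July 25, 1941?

Jun 12, 1938 → Jun 12, 1939: 365 days.
Jun 12, 1939 → Jun 12, 1940: 366 days (Feb 29, 1940 is in that span).
Jun 12, 1940 → Jun 12, 1941: 365 days.
Jun 12, 1941 → Jul 12, 1941: 30 days (June has 30).
Jul 12, 1941 → Jul 25, 1941: 13 days.
Total: 1139 days.

1139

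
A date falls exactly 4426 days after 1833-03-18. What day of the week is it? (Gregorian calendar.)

Wednesday

First find the weekday of Mar 18, 1833. Doomsday rule: the anchor day for the 1800s is Friday. For year 33: 33÷12 = 2 r 9, and 9÷4 = 2, so 2+9+2 = 13.
Friday + 13 ≡ Thursday — that's 1833's doomsday.
In March the doomsday date is Mar 14.
Mar 18 is 4 days after Mar 14; 4 mod 7 = 4, so Thursday + 4 = Monday.
4426 mod 7 = 2, so 4426 days after a Monday is Monday + 2 = Wednesday.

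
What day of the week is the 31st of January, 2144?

Friday

January 1, 2144 is a Wednesday.
Jan 1, 2144 → Jan 31, 2144: 30 days.
Total: 30 days.
30 mod 7 = 2, so Wednesday + 2 = Friday.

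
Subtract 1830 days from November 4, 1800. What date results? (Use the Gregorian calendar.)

−365 (one year) → Nov 4, 1799 (1465 left).
−365 (one year) → Nov 4, 1798 (1100 left).
−365 (one year) → Nov 4, 1797 (735 left).
−365 (one year) → Nov 4, 1796 (370 left).
−4 → Oct 31, 1796 (end of Oct, 31 days; 366 left).
−31 → Sep 30, 1796 (end of Sep, 30 days; 335 left).
−30 → Aug 31, 1796 (end of Aug, 31 days; 305 left).
−31 → Jul 31, 1796 (end of Jul, 31 days; 274 left).
−31 → Jun 30, 1796 (end of Jun, 30 days; 243 left).
−30 → May 31, 1796 (end of May, 31 days; 213 left).
−31 → Apr 30, 1796 (end of Apr, 30 days; 182 left).
−30 → Mar 31, 1796 (end of Mar, 31 days; 152 left).
−31 → Feb 29, 1796 (end of Feb, 29 days; 121 left).
−29 → Jan 31, 1796 (end of Jan, 31 days; 92 left).
−31 → Dec 31, 1795 (end of Dec, 31 days; 61 left).
−31 → Nov 30, 1795 (end of Nov, 30 days; 30 left).
−30 → Oct 31, 1795 (end of Oct, 31 days; 0 left).

October 31, 1795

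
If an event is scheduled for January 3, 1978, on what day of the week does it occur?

January 1, 1978 is a Sunday.
Jan 1, 1978 → Jan 3, 1978: 2 days.
Total: 2 days.
2 mod 7 = 2, so Sunday + 2 = Tuesday.

Tuesday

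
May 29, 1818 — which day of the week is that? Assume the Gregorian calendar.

Doomsday rule: the anchor day for the 1800s is Friday. For year 18: 18÷12 = 1 r 6, and 6÷4 = 1, so 1+6+1 = 8.
Friday + 8 ≡ Saturday — that's 1818's doomsday.
In May the doomsday date is May 9.
May 29 is 20 days after May 9; 20 mod 7 = 6, so Saturday + 6 = Friday.

Friday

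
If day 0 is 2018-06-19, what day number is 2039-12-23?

7857

Jun 19, 2018 → Jun 19, 2019: 365 days.
Jun 19, 2019 → Jun 19, 2020: 366 days (Feb 29, 2020 is in that span).
Jun 19, 2020 → Jun 19, 2021: 365 days.
Jun 19, 2021 → Jun 19, 2022: 365 days.
Jun 19, 2022 → Jun 19, 2023: 365 days.
Jun 19, 2023 → Jun 19, 2024: 366 days (Feb 29, 2024 is in that span).
Jun 19, 2024 → Jun 19, 2025: 365 days.
Jun 19, 2025 → Jun 19, 2026: 365 days.
Jun 19, 2026 → Jun 19, 2027: 365 days.
Jun 19, 2027 → Jun 19, 2028: 366 days (Feb 29, 2028 is in that span).
Jun 19, 2028 → Jun 19, 2029: 365 days.
Jun 19, 2029 → Jun 19, 2030: 365 days.
Jun 19, 2030 → Jun 19, 2031: 365 days.
Jun 19, 2031 → Jun 19, 2032: 366 days (Feb 29, 2032 is in that span).
Jun 19, 2032 → Jun 19, 2033: 365 days.
Jun 19, 2033 → Jun 19, 2034: 365 days.
Jun 19, 2034 → Jun 19, 2035: 365 days.
Jun 19, 2035 → Jun 19, 2036: 366 days (Feb 29, 2036 is in that span).
Jun 19, 2036 → Jun 19, 2037: 365 days.
Jun 19, 2037 → Jun 19, 2038: 365 days.
Jun 19, 2038 → Jun 19, 2039: 365 days.
Jun 19, 2039 → Jul 19, 2039: 30 days (June has 30).
Jul 19, 2039 → Aug 19, 2039: 31 days (July has 31).
Aug 19, 2039 → Sep 19, 2039: 31 days (August has 31).
Sep 19, 2039 → Oct 19, 2039: 30 days (September has 30).
Oct 19, 2039 → Nov 19, 2039: 31 days (October has 31).
Nov 19, 2039 → Dec 19, 2039: 30 days (November has 30).
Dec 19, 2039 → Dec 23, 2039: 4 days.
Total: 7857 days.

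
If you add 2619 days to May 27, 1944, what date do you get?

+365 (one year) → May 27, 1945 (2254 left).
+365 (one year) → May 27, 1946 (1889 left).
+365 (one year) → May 27, 1947 (1524 left).
+366 (one year; includes Feb 29, 1948) → May 27, 1948 (1158 left).
+365 (one year) → May 27, 1949 (793 left).
+365 (one year) → May 27, 1950 (428 left).
+365 (one year) → May 27, 1951 (63 left).
May has 31 days: +5 → Jun 1, 1951 (58 left).
Jun has 30 days: +30 → Jul 1, 1951 (28 left).
+28 → Jul 29, 1951.

July 29, 1951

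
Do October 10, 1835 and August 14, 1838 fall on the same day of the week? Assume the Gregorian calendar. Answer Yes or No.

No

From Oct 10, 1835 to Aug 14, 1838 is 1039 days.
1039 mod 7 = 3, so they are different weekdays.
(Oct 10, 1835 is a Saturday; Aug 14, 1838 is a Tuesday.)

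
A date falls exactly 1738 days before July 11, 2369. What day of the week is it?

First find the weekday of Jul 11, 2369. Doomsday rule: the anchor day for the 2300s is Wednesday. For year 69: 69÷12 = 5 r 9, and 9÷4 = 2, so 5+9+2 = 16.
Wednesday + 16 ≡ Friday — that's 2369's doomsday.
In July the doomsday date is Jul 11.
Jul 11 is the doomsday itself: Friday.
1738 mod 7 = 2, so 1738 days before a Friday is Friday − 2 = Wednesday.

Wednesday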